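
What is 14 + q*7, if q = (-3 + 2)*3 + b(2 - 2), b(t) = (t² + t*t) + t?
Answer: -7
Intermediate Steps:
b(t) = t + 2*t² (b(t) = (t² + t²) + t = 2*t² + t = t + 2*t²)
q = -3 (q = (-3 + 2)*3 + (2 - 2)*(1 + 2*(2 - 2)) = -1*3 + 0*(1 + 2*0) = -3 + 0*(1 + 0) = -3 + 0*1 = -3 + 0 = -3)
14 + q*7 = 14 - 3*7 = 14 - 21 = -7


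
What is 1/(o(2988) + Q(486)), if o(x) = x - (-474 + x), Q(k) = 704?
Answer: 1/1178 ≈ 0.00084890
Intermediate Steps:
o(x) = 474 (o(x) = x + (474 - x) = 474)
1/(o(2988) + Q(486)) = 1/(474 + 704) = 1/1178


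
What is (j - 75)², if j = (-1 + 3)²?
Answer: 5041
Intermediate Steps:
j = 4 (j = 2² = 4)
(j - 75)² = (4 - 75)² = (-71)² = 5041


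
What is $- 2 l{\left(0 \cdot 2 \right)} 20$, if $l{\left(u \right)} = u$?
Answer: $0$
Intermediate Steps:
$- 2 l{\left(0 \cdot 2 \right)} 20 = - 2 \cdot 0 \cdot 2 \cdot 20 = \left(-2\right) 0 \cdot 20 = 0 \cdot 20 = 0$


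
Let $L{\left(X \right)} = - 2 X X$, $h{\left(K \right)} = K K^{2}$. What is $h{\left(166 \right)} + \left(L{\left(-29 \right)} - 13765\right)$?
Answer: $4558849$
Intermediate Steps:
$h{\left(K \right)} = K^{3}$
$L{\left(X \right)} = - 2 X^{2}$
$h{\left(166 \right)} + \left(L{\left(-29 \right)} - 13765\right) = 166^{3} - \left(13765 + 2 \left(-29\right)^{2}\right) = 4574296 - 15447 = 4558849$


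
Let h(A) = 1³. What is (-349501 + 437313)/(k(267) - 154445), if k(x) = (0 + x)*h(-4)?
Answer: -43906/77089 ≈ -0.56955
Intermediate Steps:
h(A) = 1
k(x) = x (k(x) = (0 + x)*1 = x*1 = x)
(-349501 + 437313)/(k(267) - 154445) = (-349501 + 437313)/(267 - 154445) = 87812/(-154178) = 87812*(-1/154178) = -43906/77089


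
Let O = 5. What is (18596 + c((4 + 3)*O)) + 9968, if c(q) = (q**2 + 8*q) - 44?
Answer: 30025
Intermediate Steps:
c(q) = -44 + q**2 + 8*q
(18596 + c((4 + 3)*O)) + 9968 = (18596 + (-44 + ((4 + 3)*5)**2 + 8*((4 + 3)*5))) + 9968 = (18596 + (-44 + (7*5)**2 + 8*(7*5))) + 9968 = (18596 + (-44 + 35**2 + 8*35)) + 9968 = (18596 + (-44 + 1225 + 280)) + 9968 = (18596 + 1461) + 9968 = 20057 + 9968 = 30025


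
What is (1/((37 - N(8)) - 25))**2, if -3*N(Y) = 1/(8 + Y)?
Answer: 2304/332929 ≈ 0.0069204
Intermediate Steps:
N(Y) = -1/(3*(8 + Y))
(1/((37 - N(8)) - 25))**2 = (1/((37 - (-1)/(24 + 3*8)) - 25))**2 = (1/((37 - (-1)/(24 + 24)) - 25))**2 = (1/((37 - (-1)/48) - 25))**2 = (1/((37 - 1*(-1/48)) - 25))**2 = (1/((37 + 1/48) - 25))**2 = (1/(1777/48 - 25))**2 = (1/(577/48))**2 = (48/577)**2 = 2304/332929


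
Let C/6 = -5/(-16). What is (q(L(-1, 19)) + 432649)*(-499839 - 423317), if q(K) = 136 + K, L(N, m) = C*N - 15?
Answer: -799024982405/2 ≈ -3.9951e+11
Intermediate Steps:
C = 15/8 (C = 6*(-5/(-16)) = 6*(-5*(-1/16)) = 6*(5/16) = 15/8 ≈ 1.8750)
L(N, m) = -15 + 15*N/8 (L(N, m) = 15*N/8 - 15 = -15 + 15*N/8)
(q(L(-1, 19)) + 432649)*(-499839 - 423317) = ((136 + (-15 + (15/8)*(-1))) + 432649)*(-499839 - 423317) = ((136 + (-15 - 15/8)) + 432649)*(-923156) = ((136 - 135/8) + 432649)*(-923156) = (953/8 + 432649)*(-923156) = (3462145/8)*(-923156) = -799024982405/2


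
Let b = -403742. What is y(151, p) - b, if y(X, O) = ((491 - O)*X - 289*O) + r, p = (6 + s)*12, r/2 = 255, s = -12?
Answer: 510073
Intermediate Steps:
r = 510 (r = 2*255 = 510)
p = -72 (p = (6 - 12)*12 = -6*12 = -72)
y(X, O) = 510 - 289*O + X*(491 - O) (y(X, O) = ((491 - O)*X - 289*O) + 510 = (X*(491 - O) - 289*O) + 510 = (-289*O + X*(491 - O)) + 510 = 510 - 289*O + X*(491 - O))
y(151, p) - b = (510 - 289*(-72) + 491*151 - 1*(-72)*151) - 1*(-403742) = (510 + 20808 + 74141 + 10872) + 403742 = 106331 + 403742 = 510073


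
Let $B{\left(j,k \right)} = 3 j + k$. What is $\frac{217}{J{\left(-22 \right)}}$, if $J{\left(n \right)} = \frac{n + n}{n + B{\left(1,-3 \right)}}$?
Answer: $\frac{217}{2} \approx 108.5$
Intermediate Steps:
$B{\left(j,k \right)} = k + 3 j$
$J{\left(n \right)} = 2$ ($J{\left(n \right)} = \frac{n + n}{n + \left(-3 + 3 \cdot 1\right)} = \frac{2 n}{n + \left(-3 + 3\right)} = \frac{2 n}{n + 0} = \frac{2 n}{n} = 2$)
$\frac{217}{J{\left(-22 \right)}} = \frac{217}{2}$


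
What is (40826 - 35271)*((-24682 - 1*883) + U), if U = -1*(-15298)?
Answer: -57033185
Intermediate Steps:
U = 15298
(40826 - 35271)*((-24682 - 1*883) + U) = (40826 - 35271)*((-24682 - 1*883) + 15298) = 5555*((-24682 - 883) + 15298) = 5555*(-25565 + 15298) = 5555*(-10267) = -57033185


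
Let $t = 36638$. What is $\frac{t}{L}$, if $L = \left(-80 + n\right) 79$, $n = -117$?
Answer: $- \frac{36638}{15563} \approx -2.3542$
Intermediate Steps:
$L = -15563$ ($L = \left(-80 - 117\right) 79 = \left(-197\right) 79 = -15563$)
$\frac{t}{L} = \frac{36638}{-15563} = 36638 \left(- \frac{1}{15563}\right) = - \frac{36638}{15563}$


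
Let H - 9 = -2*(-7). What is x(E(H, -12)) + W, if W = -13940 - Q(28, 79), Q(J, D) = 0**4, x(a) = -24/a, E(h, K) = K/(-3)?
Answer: -13946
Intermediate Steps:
H = 23 (H = 9 - 2*(-7) = 9 + 14 = 23)
E(h, K) = -K/3 (E(h, K) = K*(-1/3) = -K/3)
Q(J, D) = 0
W = -13940 (W = -13940 - 1*0 = -13940 + 0 = -13940)
x(E(H, -12)) + W = -24/((-1/3*(-12))) - 13940 = -24/4 - 13940 = -24*1/4 - 13940 = -6 - 13940 = -13946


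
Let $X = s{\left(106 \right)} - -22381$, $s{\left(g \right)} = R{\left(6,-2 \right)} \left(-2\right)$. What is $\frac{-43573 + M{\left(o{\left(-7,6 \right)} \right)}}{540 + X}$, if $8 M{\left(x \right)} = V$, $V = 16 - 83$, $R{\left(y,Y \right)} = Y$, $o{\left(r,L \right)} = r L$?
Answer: $- \frac{348651}{183400} \approx -1.901$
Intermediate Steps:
$o{\left(r,L \right)} = L r$
$s{\left(g \right)} = 4$ ($s{\left(g \right)} = \left(-2\right) \left(-2\right) = 4$)
$V = -67$ ($V = 16 - 83 = -67$)
$M{\left(x \right)} = - \frac{67}{8}$ ($M{\left(x \right)} = \frac{1}{8} \left(-67\right) = - \frac{67}{8}$)
$X = 22385$ ($X = 4 - -22381 = 4 + 22381 = 22385$)
$\frac{-43573 + M{\left(o{\left(-7,6 \right)} \right)}}{540 + X} = \frac{-43573 - \frac{67}{8}}{540 + 22385} = - \frac{348651}{8 \cdot 22925} = \left(- \frac{348651}{8}\right) \frac{1}{22925} = - \frac{348651}{183400}$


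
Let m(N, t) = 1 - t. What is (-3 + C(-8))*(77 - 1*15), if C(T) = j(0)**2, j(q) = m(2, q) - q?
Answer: -124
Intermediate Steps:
j(q) = 1 - 2*q (j(q) = (1 - q) - q = 1 - 2*q)
C(T) = 1 (C(T) = (1 - 2*0)**2 = (1 + 0)**2 = 1**2 = 1)
(-3 + C(-8))*(77 - 1*15) = (-3 + 1)*(77 - 1*15) = -2*(77 - 15) = -2*62 = -124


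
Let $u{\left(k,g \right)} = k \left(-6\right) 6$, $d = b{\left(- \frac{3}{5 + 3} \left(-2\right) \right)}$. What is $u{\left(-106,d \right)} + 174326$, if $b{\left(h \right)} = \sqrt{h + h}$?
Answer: $178142$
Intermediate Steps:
$b{\left(h \right)} = \sqrt{2} \sqrt{h}$ ($b{\left(h \right)} = \sqrt{2 h} = \sqrt{2} \sqrt{h}$)
$d = \frac{\sqrt{6}}{2}$ ($d = \sqrt{2} \sqrt{- \frac{3}{5 + 3} \left(-2\right)} = \sqrt{2} \sqrt{- \frac{3}{8} \left(-2\right)} = \sqrt{2} \sqrt{\left(-3\right) \frac{1}{8} \left(-2\right)} = \sqrt{2} \sqrt{\left(- \frac{3}{8}\right) \left(-2\right)} = \sqrt{2} \sqrt{\frac{3}{4}} = \sqrt{2} \frac{\sqrt{3}}{2} = \frac{\sqrt{6}}{2} \approx 1.2247$)
$u{\left(k,g \right)} = - 36 k$ ($u{\left(k,g \right)} = - 6 k 6 = - 36 k$)
$u{\left(-106,d \right)} + 174326 = \left(-36\right) \left(-106\right) + 174326 = 3816 + 174326 = 178142$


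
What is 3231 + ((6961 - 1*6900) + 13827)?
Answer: 17119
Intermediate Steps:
3231 + ((6961 - 1*6900) + 13827) = 3231 + ((6961 - 6900) + 13827) = 3231 + (61 + 13827) = 3231 + 13888 = 17119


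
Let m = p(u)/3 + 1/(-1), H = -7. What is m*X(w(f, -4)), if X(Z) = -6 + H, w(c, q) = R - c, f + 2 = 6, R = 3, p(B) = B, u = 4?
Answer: -13/3 ≈ -4.3333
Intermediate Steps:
f = 4 (f = -2 + 6 = 4)
w(c, q) = 3 - c
m = 1/3 (m = 4/3 + 1/(-1) = 4*(1/3) + 1*(-1) = 4/3 - 1 = 1/3 ≈ 0.33333)
X(Z) = -13 (X(Z) = -6 - 7 = -13)
m*X(w(f, -4)) = (1/3)*(-13) = -13/3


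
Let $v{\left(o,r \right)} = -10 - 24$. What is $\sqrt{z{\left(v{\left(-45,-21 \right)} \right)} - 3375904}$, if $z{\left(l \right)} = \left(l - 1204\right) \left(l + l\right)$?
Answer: $2 i \sqrt{822930} \approx 1814.3 i$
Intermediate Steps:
$v{\left(o,r \right)} = -34$ ($v{\left(o,r \right)} = -10 - 24 = -34$)
$z{\left(l \right)} = 2 l \left(-1204 + l\right)$ ($z{\left(l \right)} = \left(-1204 + l\right) 2 l = 2 l \left(-1204 + l\right)$)
$\sqrt{z{\left(v{\left(-45,-21 \right)} \right)} - 3375904} = \sqrt{2 \left(-34\right) \left(-1204 - 34\right) - 3375904} = \sqrt{2 \left(-34\right) \left(-1238\right) - 3375904} = \sqrt{84184 - 3375904} = \sqrt{-3291720} = 2 i \sqrt{822930}$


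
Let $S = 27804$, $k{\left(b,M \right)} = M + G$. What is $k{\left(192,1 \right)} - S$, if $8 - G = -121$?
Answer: $-27674$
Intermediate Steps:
$G = 129$ ($G = 8 - -121 = 8 + 121 = 129$)
$k{\left(b,M \right)} = 129 + M$ ($k{\left(b,M \right)} = M + 129 = 129 + M$)
$k{\left(192,1 \right)} - S = \left(129 + 1\right) - 27804 = 130 - 27804 = -27674$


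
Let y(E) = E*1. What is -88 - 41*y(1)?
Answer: -129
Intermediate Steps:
y(E) = E
-88 - 41*y(1) = -88 - 41*1 = -88 - 41 = -129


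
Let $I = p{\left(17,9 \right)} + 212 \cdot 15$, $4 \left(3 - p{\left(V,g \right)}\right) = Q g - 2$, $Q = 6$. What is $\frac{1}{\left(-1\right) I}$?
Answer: $- \frac{1}{3170} \approx -0.00031546$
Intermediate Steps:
$p{\left(V,g \right)} = \frac{7}{2} - \frac{3 g}{2}$ ($p{\left(V,g \right)} = 3 - \frac{6 g - 2}{4} = 3 - \frac{-2 + 6 g}{4} = 3 - \left(- \frac{1}{2} + \frac{3 g}{2}\right) = \frac{7}{2} - \frac{3 g}{2}$)
$I = 3170$ ($I = \left(\frac{7}{2} - \frac{27}{2}\right) + 212 \cdot 15 = \left(\frac{7}{2} - \frac{27}{2}\right) + 3180 = -10 + 3180 = 3170$)
$\frac{1}{\left(-1\right) I} = \frac{1}{\left(-1\right) 3170} = \frac{1}{-3170} = - \frac{1}{3170}$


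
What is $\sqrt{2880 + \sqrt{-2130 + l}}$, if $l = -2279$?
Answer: $\sqrt{2880 + i \sqrt{4409}} \approx 53.669 + 0.6186 i$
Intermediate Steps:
$\sqrt{2880 + \sqrt{-2130 + l}} = \sqrt{2880 + \sqrt{-2130 - 2279}} = \sqrt{2880 + \sqrt{-4409}} = \sqrt{2880 + i \sqrt{4409}}$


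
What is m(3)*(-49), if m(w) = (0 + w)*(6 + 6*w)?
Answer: -3528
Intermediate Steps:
m(w) = w*(6 + 6*w)
m(3)*(-49) = (6*3*(1 + 3))*(-49) = (6*3*4)*(-49) = 72*(-49) = -3528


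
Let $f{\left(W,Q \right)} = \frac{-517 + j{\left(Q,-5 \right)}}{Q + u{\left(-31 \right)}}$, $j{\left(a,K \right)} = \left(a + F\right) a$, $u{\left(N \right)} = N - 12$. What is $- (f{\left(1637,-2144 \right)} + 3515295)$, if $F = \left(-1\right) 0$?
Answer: $- \frac{853705994}{243} \approx -3.5132 \cdot 10^{6}$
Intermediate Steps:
$F = 0$
$u{\left(N \right)} = -12 + N$ ($u{\left(N \right)} = N - 12 = -12 + N$)
$j{\left(a,K \right)} = a^{2}$ ($j{\left(a,K \right)} = \left(a + 0\right) a = a a = a^{2}$)
$f{\left(W,Q \right)} = \frac{-517 + Q^{2}}{-43 + Q}$ ($f{\left(W,Q \right)} = \frac{-517 + Q^{2}}{Q - 43} = \frac{-517 + Q^{2}}{-43 + Q}$)
$- (f{\left(1637,-2144 \right)} + 3515295) = - (\frac{-517 + \left(-2144\right)^{2}}{-43 - 2144} + 3515295) = - (\frac{-517 + 4596736}{-2187} + 3515295) = - (\left(- \frac{1}{2187}\right) 4596219 + 3515295) = - (- \frac{510691}{243} + 3515295) = \left(-1\right) \frac{853705994}{243} = - \frac{853705994}{243}$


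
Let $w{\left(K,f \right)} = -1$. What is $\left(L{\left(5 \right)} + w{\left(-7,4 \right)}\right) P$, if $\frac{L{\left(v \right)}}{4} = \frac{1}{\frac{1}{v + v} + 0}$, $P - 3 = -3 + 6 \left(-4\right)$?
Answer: $-936$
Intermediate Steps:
$P = -24$ ($P = 3 + \left(-3 + 6 \left(-4\right)\right) = 3 - 27 = -24$)
$L{\left(v \right)} = 8 v$ ($L{\left(v \right)} = \frac{4}{\frac{1}{v + v} + 0} = \frac{4}{\frac{1}{2 v} + 0} = \frac{4}{\frac{1}{2} \frac{1}{v}} = 4 \cdot 2 v = 8 v$)
$\left(L{\left(5 \right)} + w{\left(-7,4 \right)}\right) P = \left(8 \cdot 5 - 1\right) \left(-24\right) = \left(40 - 1\right) \left(-24\right) = 39 \left(-24\right) = -936$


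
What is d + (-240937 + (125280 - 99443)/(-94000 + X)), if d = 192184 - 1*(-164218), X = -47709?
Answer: 16362403848/141709 ≈ 1.1546e+5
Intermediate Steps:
d = 356402 (d = 192184 + 164218 = 356402)
d + (-240937 + (125280 - 99443)/(-94000 + X)) = 356402 + (-240937 + (125280 - 99443)/(-94000 - 47709)) = 356402 + (-240937 + 25837/(-141709)) = 356402 + (-240937 + 25837*(-1/141709)) = 356402 + (-240937 - 25837/141709) = 356402 - 34142967170/141709 = 16362403848/141709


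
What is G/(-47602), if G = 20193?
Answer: -20193/47602 ≈ -0.42420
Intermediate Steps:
G/(-47602) = 20193/(-47602) = 20193*(-1/47602) = -20193/47602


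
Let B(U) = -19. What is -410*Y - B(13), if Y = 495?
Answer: -202931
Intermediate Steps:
-410*Y - B(13) = -410*495 - 1*(-19) = -202950 + 19 = -202931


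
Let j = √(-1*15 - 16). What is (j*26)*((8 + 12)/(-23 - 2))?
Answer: -104*I*√31/5 ≈ -115.81*I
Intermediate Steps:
j = I*√31 (j = √(-15 - 16) = √(-31) = I*√31 ≈ 5.5678*I)
(j*26)*((8 + 12)/(-23 - 2)) = ((I*√31)*26)*((8 + 12)/(-23 - 2)) = (26*I*√31)*(20/(-25)) = (26*I*√31)*(20*(-1/25)) = (26*I*√31)*(-⅘) = -104*I*√31/5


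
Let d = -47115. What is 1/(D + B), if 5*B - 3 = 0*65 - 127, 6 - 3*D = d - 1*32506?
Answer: 15/397763 ≈ 3.7711e-5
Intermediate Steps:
D = 79627/3 (D = 2 - (-47115 - 1*32506)/3 = 2 - (-47115 - 32506)/3 = 2 - 1/3*(-79621) = 2 + 79621/3 = 79627/3 ≈ 26542.)
B = -124/5 (B = 3/5 + (0*65 - 127)/5 = 3/5 + (0 - 127)/5 = 3/5 + (1/5)*(-127) = 3/5 - 127/5 = -124/5 ≈ -24.800)
1/(D + B) = 1/(79627/3 - 124/5) = 1/(397763/15) = 15/397763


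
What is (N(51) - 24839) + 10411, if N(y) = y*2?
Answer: -14326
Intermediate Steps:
N(y) = 2*y
(N(51) - 24839) + 10411 = (2*51 - 24839) + 10411 = (102 - 24839) + 10411 = -24737 + 10411 = -14326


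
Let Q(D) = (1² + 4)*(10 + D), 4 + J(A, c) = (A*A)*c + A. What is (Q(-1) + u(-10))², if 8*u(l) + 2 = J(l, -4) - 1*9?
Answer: 4225/64 ≈ 66.016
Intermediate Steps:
J(A, c) = -4 + A + c*A² (J(A, c) = -4 + ((A*A)*c + A) = -4 + (A²*c + A) = -4 + (c*A² + A) = -4 + (A + c*A²) = -4 + A + c*A²)
u(l) = -15/8 - l²/2 + l/8 (u(l) = -¼ + ((-4 + l - 4*l²) - 1*9)/8 = -¼ + ((-4 + l - 4*l²) - 9)/8 = -¼ + (-13 + l - 4*l²)/8 = -¼ + (-13/8 - l²/2 + l/8) = -15/8 - l²/2 + l/8)
Q(D) = 50 + 5*D (Q(D) = (1 + 4)*(10 + D) = 5*(10 + D) = 50 + 5*D)
(Q(-1) + u(-10))² = ((50 + 5*(-1)) + (-15/8 - ½*(-10)² + (⅛)*(-10)))² = ((50 - 5) + (-15/8 - ½*100 - 5/4))² = (45 + (-15/8 - 50 - 5/4))² = (45 - 425/8)² = (-65/8)² = 4225/64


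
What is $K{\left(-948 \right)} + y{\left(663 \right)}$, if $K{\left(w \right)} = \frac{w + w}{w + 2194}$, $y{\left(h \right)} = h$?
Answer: $\frac{412101}{623} \approx 661.48$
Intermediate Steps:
$K{\left(w \right)} = \frac{2 w}{2194 + w}$
$K{\left(-948 \right)} + y{\left(663 \right)} = 2 \left(-948\right) \frac{1}{2194 - 948} + 663 = 2 \left(-948\right) \frac{1}{1246} + 663 = - \frac{948}{623} + 663 = \frac{412101}{623}$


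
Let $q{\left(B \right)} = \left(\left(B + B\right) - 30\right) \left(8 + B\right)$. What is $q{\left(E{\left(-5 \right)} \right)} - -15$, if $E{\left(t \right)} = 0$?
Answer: $-225$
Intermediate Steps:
$q{\left(B \right)} = \left(-30 + 2 B\right) \left(8 + B\right)$ ($q{\left(B \right)} = \left(2 B - 30\right) \left(8 + B\right) = \left(-30 + 2 B\right) \left(8 + B\right)$)
$q{\left(E{\left(-5 \right)} \right)} - -15 = \left(-240 - 0 + 2 \cdot 0^{2}\right) - -15 = \left(-240 + 0 + 2 \cdot 0\right) + 15 = \left(-240 + 0 + 0\right) + 15 = -240 + 15 = -225$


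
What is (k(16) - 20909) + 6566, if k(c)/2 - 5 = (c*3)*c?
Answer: -12797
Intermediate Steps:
k(c) = 10 + 6*c**2 (k(c) = 10 + 2*((c*3)*c) = 10 + 2*((3*c)*c) = 10 + 2*(3*c**2) = 10 + 6*c**2)
(k(16) - 20909) + 6566 = ((10 + 6*16**2) - 20909) + 6566 = ((10 + 6*256) - 20909) + 6566 = ((10 + 1536) - 20909) + 6566 = (1546 - 20909) + 6566 = -19363 + 6566 = -12797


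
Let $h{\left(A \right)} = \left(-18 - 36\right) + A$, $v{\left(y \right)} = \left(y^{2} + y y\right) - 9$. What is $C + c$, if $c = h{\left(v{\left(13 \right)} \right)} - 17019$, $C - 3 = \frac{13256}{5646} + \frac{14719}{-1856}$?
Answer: $- \frac{87743518777}{5239488} \approx -16747.0$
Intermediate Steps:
$C = - \frac{13531705}{5239488}$ ($C = 3 + \left(\frac{13256}{5646} + \frac{14719}{-1856}\right) = 3 + \left(13256 \cdot \frac{1}{5646} + 14719 \left(- \frac{1}{1856}\right)\right) = 3 + \left(\frac{6628}{2823} - \frac{14719}{1856}\right) = 3 - \frac{29250169}{5239488} = - \frac{13531705}{5239488} \approx -2.5826$)
$v{\left(y \right)} = -9 + 2 y^{2}$ ($v{\left(y \right)} = \left(y^{2} + y^{2}\right) - 9 = 2 y^{2} - 9 = -9 + 2 y^{2}$)
$h{\left(A \right)} = -54 + A$
$c = -16744$ ($c = \left(-54 - \left(9 - 2 \cdot 13^{2}\right)\right) - 17019 = \left(-54 + \left(-9 + 2 \cdot 169\right)\right) - 17019 = \left(-54 + \left(-9 + 338\right)\right) - 17019 = \left(-54 + 329\right) - 17019 = 275 - 17019 = -16744$)
$C + c = - \frac{13531705}{5239488} - 16744 = - \frac{87743518777}{5239488}$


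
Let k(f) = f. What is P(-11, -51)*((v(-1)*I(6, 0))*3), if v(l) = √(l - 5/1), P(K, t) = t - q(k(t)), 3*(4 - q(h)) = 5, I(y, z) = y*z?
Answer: 0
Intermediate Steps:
q(h) = 7/3 (q(h) = 4 - ⅓*5 = 4 - 5/3 = 7/3)
P(K, t) = -7/3 + t (P(K, t) = t - 1*7/3 = t - 7/3 = -7/3 + t)
v(l) = √(-5 + l) (v(l) = √(l - 5*1) = √(l - 5) = √(-5 + l))
P(-11, -51)*((v(-1)*I(6, 0))*3) = (-7/3 - 51)*((√(-5 - 1)*(6*0))*3) = -160*√(-6)*0*3/3 = -160*(I*√6)*0*3/3 = -0*3 = -160/3*0 = 0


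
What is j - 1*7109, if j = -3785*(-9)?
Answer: 26956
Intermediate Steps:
j = 34065
j - 1*7109 = 34065 - 1*7109 = 34065 - 7109 = 26956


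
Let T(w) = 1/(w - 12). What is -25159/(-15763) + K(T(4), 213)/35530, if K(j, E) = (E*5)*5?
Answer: 17778859/10182898 ≈ 1.7460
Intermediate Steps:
T(w) = 1/(-12 + w)
K(j, E) = 25*E (K(j, E) = (5*E)*5 = 25*E)
-25159/(-15763) + K(T(4), 213)/35530 = -25159/(-15763) + (25*213)/35530 = -25159*(-1/15763) + 5325*(1/35530) = 25159/15763 + 1065/7106 = 17778859/10182898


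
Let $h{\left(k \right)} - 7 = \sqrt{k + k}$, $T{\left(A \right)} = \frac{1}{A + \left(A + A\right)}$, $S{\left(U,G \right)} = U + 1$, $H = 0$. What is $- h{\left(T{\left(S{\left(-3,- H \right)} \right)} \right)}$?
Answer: $-7 - \frac{i \sqrt{3}}{3} \approx -7.0 - 0.57735 i$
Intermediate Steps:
$S{\left(U,G \right)} = 1 + U$
$T{\left(A \right)} = \frac{1}{3 A}$ ($T{\left(A \right)} = \frac{1}{A + 2 A} = \frac{1}{3 A}$)
$h{\left(k \right)} = 7 + \sqrt{2} \sqrt{k}$ ($h{\left(k \right)} = 7 + \sqrt{k + k} = 7 + \sqrt{2 k} = 7 + \sqrt{2} \sqrt{k}$)
$- h{\left(T{\left(S{\left(-3,- H \right)} \right)} \right)} = - (7 + \sqrt{2} \sqrt{\frac{1}{3 \left(1 - 3\right)}}) = - (7 + \sqrt{2} \sqrt{\frac{1}{3 \left(-2\right)}}) = - (7 + \sqrt{2} \sqrt{\frac{1}{3} \left(- \frac{1}{2}\right)}) = - (7 + \sqrt{2} \sqrt{- \frac{1}{6}}) = - (7 + \sqrt{2} \frac{i \sqrt{6}}{6}) = - (7 + \frac{i \sqrt{3}}{3}) = -7 - \frac{i \sqrt{3}}{3}$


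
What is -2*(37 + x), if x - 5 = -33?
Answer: -18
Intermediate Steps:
x = -28 (x = 5 - 33 = -28)
-2*(37 + x) = -2*(37 - 28) = -2*9 = -18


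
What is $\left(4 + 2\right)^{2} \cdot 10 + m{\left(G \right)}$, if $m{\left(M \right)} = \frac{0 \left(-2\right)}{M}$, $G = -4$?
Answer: $360$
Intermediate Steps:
$m{\left(M \right)} = 0$ ($m{\left(M \right)} = \frac{0}{M} = 0$)
$\left(4 + 2\right)^{2} \cdot 10 + m{\left(G \right)} = \left(4 + 2\right)^{2} \cdot 10 + 0 = 6^{2} \cdot 10 + 0 = 36 \cdot 10 + 0 = 360 + 0 = 360$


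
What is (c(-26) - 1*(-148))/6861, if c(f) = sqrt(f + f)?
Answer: 148/6861 + 2*I*sqrt(13)/6861 ≈ 0.021571 + 0.001051*I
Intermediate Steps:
c(f) = sqrt(2)*sqrt(f) (c(f) = sqrt(2*f) = sqrt(2)*sqrt(f))
(c(-26) - 1*(-148))/6861 = (sqrt(2)*sqrt(-26) - 1*(-148))/6861 = (sqrt(2)*(I*sqrt(26)) + 148)*(1/6861) = (2*I*sqrt(13) + 148)*(1/6861) = (148 + 2*I*sqrt(13))*(1/6861) = 148/6861 + 2*I*sqrt(13)/6861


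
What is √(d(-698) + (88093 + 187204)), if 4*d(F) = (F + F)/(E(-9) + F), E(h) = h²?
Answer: 7*√2138831734/617 ≈ 524.69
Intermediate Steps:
d(F) = F/(2*(81 + F)) (d(F) = ((F + F)/((-9)² + F))/4 = ((2*F)/(81 + F))/4 = (2*F/(81 + F))/4 = F/(2*(81 + F)))
√(d(-698) + (88093 + 187204)) = √((½)*(-698)/(81 - 698) + (88093 + 187204)) = √((½)*(-698)/(-617) + 275297) = √((½)*(-698)*(-1/617) + 275297) = √(349/617 + 275297) = √(169858598/617) = 7*√2138831734/617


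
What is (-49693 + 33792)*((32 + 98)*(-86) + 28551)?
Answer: -276216271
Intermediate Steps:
(-49693 + 33792)*((32 + 98)*(-86) + 28551) = -15901*(130*(-86) + 28551) = -15901*(-11180 + 28551) = -15901*17371 = -276216271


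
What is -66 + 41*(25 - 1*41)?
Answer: -722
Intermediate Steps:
-66 + 41*(25 - 1*41) = -66 + 41*(25 - 41) = -66 + 41*(-16) = -66 - 656 = -722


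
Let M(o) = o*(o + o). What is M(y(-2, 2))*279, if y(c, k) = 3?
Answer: 5022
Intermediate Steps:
M(o) = 2*o**2 (M(o) = o*(2*o) = 2*o**2)
M(y(-2, 2))*279 = (2*3**2)*279 = (2*9)*279 = 18*279 = 5022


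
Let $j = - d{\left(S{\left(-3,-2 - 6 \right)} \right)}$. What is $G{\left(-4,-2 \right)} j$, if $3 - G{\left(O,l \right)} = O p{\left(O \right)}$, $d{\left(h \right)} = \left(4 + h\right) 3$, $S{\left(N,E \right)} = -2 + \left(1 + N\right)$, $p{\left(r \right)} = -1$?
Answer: $0$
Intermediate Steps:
$S{\left(N,E \right)} = -1 + N$
$d{\left(h \right)} = 12 + 3 h$
$G{\left(O,l \right)} = 3 + O$ ($G{\left(O,l \right)} = 3 - O \left(-1\right) = 3 - - O = 3 + O$)
$j = 0$ ($j = - (12 + 3 \left(-1 - 3\right)) = - (12 + 3 \left(-4\right)) = - (12 - 12) = \left(-1\right) 0 = 0$)
$G{\left(-4,-2 \right)} j = \left(3 - 4\right) 0 = \left(-1\right) 0 = 0$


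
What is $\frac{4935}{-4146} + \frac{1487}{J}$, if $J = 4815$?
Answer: $- \frac{5865641}{6654330} \approx -0.88148$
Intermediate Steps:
$\frac{4935}{-4146} + \frac{1487}{J} = \frac{4935}{-4146} + \frac{1487}{4815} = 4935 \left(- \frac{1}{4146}\right) + 1487 \cdot \frac{1}{4815} = - \frac{1645}{1382} + \frac{1487}{4815} = - \frac{5865641}{6654330}$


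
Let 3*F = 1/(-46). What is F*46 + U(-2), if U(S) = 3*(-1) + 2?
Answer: -4/3 ≈ -1.3333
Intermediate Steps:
U(S) = -1 (U(S) = -3 + 2 = -1)
F = -1/138 (F = (1/3)/(-46) = (1/3)*(-1/46) = -1/138 ≈ -0.0072464)
F*46 + U(-2) = -1/138*46 - 1 = -1/3 - 1 = -4/3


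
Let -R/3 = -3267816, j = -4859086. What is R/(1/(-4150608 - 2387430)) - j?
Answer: -64095310695938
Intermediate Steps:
R = 9803448 (R = -3*(-3267816) = 9803448)
R/(1/(-4150608 - 2387430)) - j = 9803448/(1/(-4150608 - 2387430)) - 1*(-4859086) = 9803448/(1/(-6538038)) + 4859086 = 9803448/(-1/6538038) + 4859086 = 9803448*(-6538038) + 4859086 = -64095315555024 + 4859086 = -64095310695938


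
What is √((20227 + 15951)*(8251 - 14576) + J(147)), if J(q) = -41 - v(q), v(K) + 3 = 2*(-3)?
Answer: 3*I*√25425098 ≈ 15127.0*I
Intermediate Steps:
v(K) = -9 (v(K) = -3 + 2*(-3) = -3 - 6 = -9)
J(q) = -32 (J(q) = -41 - 1*(-9) = -41 + 9 = -32)
√((20227 + 15951)*(8251 - 14576) + J(147)) = √((20227 + 15951)*(8251 - 14576) - 32) = √(36178*(-6325) - 32) = √(-228825850 - 32) = √(-228825882) = 3*I*√25425098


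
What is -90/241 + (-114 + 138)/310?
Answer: -11058/37355 ≈ -0.29602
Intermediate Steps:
-90/241 + (-114 + 138)/310 = -90*1/241 + 24*(1/310) = -90/241 + 12/155 = -11058/37355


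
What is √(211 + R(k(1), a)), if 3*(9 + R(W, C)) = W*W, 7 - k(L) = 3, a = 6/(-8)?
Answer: √1866/3 ≈ 14.399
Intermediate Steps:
a = -¾ (a = 6*(-⅛) = -¾ ≈ -0.75000)
k(L) = 4 (k(L) = 7 - 1*3 = 7 - 3 = 4)
R(W, C) = -9 + W²/3 (R(W, C) = -9 + (W*W)/3 = -9 + W²/3)
√(211 + R(k(1), a)) = √(211 + (-9 + (⅓)*4²)) = √(211 + (-9 + (⅓)*16)) = √(211 + (-9 + 16/3)) = √(211 - 11/3) = √(622/3) = √1866/3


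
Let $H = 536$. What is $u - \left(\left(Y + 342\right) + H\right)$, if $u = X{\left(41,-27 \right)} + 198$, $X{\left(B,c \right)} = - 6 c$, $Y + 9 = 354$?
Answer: $-863$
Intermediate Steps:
$Y = 345$ ($Y = -9 + 354 = 345$)
$u = 360$ ($u = \left(-6\right) \left(-27\right) + 198 = 162 + 198 = 360$)
$u - \left(\left(Y + 342\right) + H\right) = 360 - \left(\left(345 + 342\right) + 536\right) = 360 - \left(687 + 536\right) = 360 - 1223 = -863$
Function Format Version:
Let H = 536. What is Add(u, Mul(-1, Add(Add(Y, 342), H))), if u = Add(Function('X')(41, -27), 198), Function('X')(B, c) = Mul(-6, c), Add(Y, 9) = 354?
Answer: -863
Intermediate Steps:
Y = 345 (Y = Add(-9, 354) = 345)
u = 360 (u = Add(Mul(-6, -27), 198) = Add(162, 198) = 360)
Add(u, Mul(-1, Add(Add(Y, 342), H))) = Add(360, Mul(-1, Add(Add(345, 342), 536))) = Add(360, Mul(-1, Add(687, 536))) = Add(360, Mul(-1, 1223)) = Add(360, -1223) = -863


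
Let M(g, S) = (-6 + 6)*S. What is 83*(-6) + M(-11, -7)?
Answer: -498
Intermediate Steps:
M(g, S) = 0 (M(g, S) = 0*S = 0)
83*(-6) + M(-11, -7) = 83*(-6) + 0 = -498 + 0 = -498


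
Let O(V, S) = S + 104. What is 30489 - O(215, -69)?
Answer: 30454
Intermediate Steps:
O(V, S) = 104 + S
30489 - O(215, -69) = 30489 - (104 - 69) = 30489 - 1*35 = 30489 - 35 = 30454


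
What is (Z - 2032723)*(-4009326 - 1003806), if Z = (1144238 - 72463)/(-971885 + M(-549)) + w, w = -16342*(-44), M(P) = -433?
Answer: 1067221374855336850/162053 ≈ 6.5856e+12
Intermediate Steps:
w = 719048
Z = 699142241489/972318 (Z = (1144238 - 72463)/(-971885 - 433) + 719048 = 1071775/(-972318) + 719048 = 1071775*(-1/972318) + 719048 = -1071775/972318 + 719048 = 699142241489/972318 ≈ 7.1905e+5)
(Z - 2032723)*(-4009326 - 1003806) = (699142241489/972318 - 2032723)*(-4009326 - 1003806) = -1277310920425/972318*(-5013132) = 1067221374855336850/162053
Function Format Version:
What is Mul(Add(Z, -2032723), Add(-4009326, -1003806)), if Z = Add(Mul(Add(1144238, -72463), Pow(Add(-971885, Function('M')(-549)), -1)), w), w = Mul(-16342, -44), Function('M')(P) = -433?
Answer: Rational(1067221374855336850, 162053) ≈ 6.5856e+12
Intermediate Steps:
w = 719048
Z = Rational(699142241489, 972318) (Z = Add(Mul(Add(1144238, -72463), Pow(Add(-971885, -433), -1)), 719048) = Add(Mul(1071775, Pow(-972318, -1)), 719048) = Add(Mul(1071775, Rational(-1, 972318)), 719048) = Add(Rational(-1071775, 972318), 719048) = Rational(699142241489, 972318) ≈ 7.1905e+5)
Mul(Add(Z, -2032723), Add(-4009326, -1003806)) = Mul(Add(Rational(699142241489, 972318), -2032723), Add(-4009326, -1003806)) = Mul(Rational(-1277310920425, 972318), -5013132) = Rational(1067221374855336850, 162053)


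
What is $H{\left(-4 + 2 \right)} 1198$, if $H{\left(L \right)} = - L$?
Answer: $2396$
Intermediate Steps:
$H{\left(-4 + 2 \right)} 1198 = - (-4 + 2) 1198 = \left(-1\right) \left(-2\right) 1198 = 2 \cdot 1198 = 2396$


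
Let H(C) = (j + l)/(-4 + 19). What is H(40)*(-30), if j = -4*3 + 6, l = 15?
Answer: -18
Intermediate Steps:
j = -6 (j = -12 + 6 = -6)
H(C) = 3/5 (H(C) = (-6 + 15)/(-4 + 19) = 9/15 = 9*(1/15) = 3/5)
H(40)*(-30) = (3/5)*(-30) = -18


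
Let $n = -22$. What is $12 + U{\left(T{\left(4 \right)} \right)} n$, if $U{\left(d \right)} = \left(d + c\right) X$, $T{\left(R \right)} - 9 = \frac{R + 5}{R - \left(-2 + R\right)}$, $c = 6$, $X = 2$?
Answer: $-846$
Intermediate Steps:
$T{\left(R \right)} = \frac{23}{2} + \frac{R}{2}$ ($T{\left(R \right)} = 9 + \frac{R + 5}{R - \left(-2 + R\right)} = 9 + \frac{5 + R}{2} = 9 + \left(5 + R\right) \frac{1}{2} = 9 + \left(\frac{5}{2} + \frac{R}{2}\right) = \frac{23}{2} + \frac{R}{2}$)
$U{\left(d \right)} = 12 + 2 d$ ($U{\left(d \right)} = \left(d + 6\right) 2 = \left(6 + d\right) 2 = 12 + 2 d$)
$12 + U{\left(T{\left(4 \right)} \right)} n = 12 + \left(12 + 2 \left(\frac{23}{2} + \frac{1}{2} \cdot 4\right)\right) \left(-22\right) = 12 + \left(12 + 2 \left(\frac{23}{2} + 2\right)\right) \left(-22\right) = 12 + \left(12 + 2 \cdot \frac{27}{2}\right) \left(-22\right) = 12 + \left(12 + 27\right) \left(-22\right) = 12 + 39 \left(-22\right) = 12 - 858 = -846$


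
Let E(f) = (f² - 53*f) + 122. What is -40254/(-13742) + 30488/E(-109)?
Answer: 141835277/30541595 ≈ 4.6440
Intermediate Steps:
E(f) = 122 + f² - 53*f
-40254/(-13742) + 30488/E(-109) = -40254/(-13742) + 30488/(122 + (-109)² - 53*(-109)) = -40254*(-1/13742) + 30488/(122 + 11881 + 5777) = 20127/6871 + 30488/17780 = 20127/6871 + 30488*(1/17780) = 20127/6871 + 7622/4445 = 141835277/30541595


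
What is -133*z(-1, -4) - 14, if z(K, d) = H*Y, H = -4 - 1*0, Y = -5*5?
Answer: -13314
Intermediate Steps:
Y = -25
H = -4 (H = -4 + 0 = -4)
z(K, d) = 100 (z(K, d) = -4*(-25) = 100)
-133*z(-1, -4) - 14 = -133*100 - 14 = -13300 - 14 = -13314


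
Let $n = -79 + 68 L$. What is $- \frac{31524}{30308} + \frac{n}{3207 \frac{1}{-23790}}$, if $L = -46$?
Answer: $\frac{180248949}{7577} \approx 23789.0$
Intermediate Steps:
$n = -3207$ ($n = -79 + 68 \left(-46\right) = -79 - 3128 = -3207$)
$- \frac{31524}{30308} + \frac{n}{3207 \frac{1}{-23790}} = - \frac{31524}{30308} - \frac{3207}{3207 \frac{1}{-23790}} = \left(-31524\right) \frac{1}{30308} - \frac{3207}{3207 \left(- \frac{1}{23790}\right)} = - \frac{7881}{7577} - \frac{3207}{- \frac{1069}{7930}} = - \frac{7881}{7577} - -23790 = - \frac{7881}{7577} + 23790 = \frac{180248949}{7577}$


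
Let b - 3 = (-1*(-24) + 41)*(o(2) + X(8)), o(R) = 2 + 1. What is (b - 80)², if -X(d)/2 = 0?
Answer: 13924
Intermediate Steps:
X(d) = 0 (X(d) = -2*0 = 0)
o(R) = 3
b = 198 (b = 3 + (-1*(-24) + 41)*(3 + 0) = 3 + (24 + 41)*3 = 3 + 65*3 = 3 + 195 = 198)
(b - 80)² = (198 - 80)² = 118² = 13924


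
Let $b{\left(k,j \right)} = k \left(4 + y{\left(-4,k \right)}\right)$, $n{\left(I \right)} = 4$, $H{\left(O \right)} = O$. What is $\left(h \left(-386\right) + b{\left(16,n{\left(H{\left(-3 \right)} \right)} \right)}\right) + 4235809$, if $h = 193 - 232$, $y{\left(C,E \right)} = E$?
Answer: $4251183$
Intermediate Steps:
$h = -39$
$b{\left(k,j \right)} = k \left(4 + k\right)$
$\left(h \left(-386\right) + b{\left(16,n{\left(H{\left(-3 \right)} \right)} \right)}\right) + 4235809 = \left(\left(-39\right) \left(-386\right) + 16 \left(4 + 16\right)\right) + 4235809 = \left(15054 + 16 \cdot 20\right) + 4235809 = \left(15054 + 320\right) + 4235809 = 15374 + 4235809 = 4251183$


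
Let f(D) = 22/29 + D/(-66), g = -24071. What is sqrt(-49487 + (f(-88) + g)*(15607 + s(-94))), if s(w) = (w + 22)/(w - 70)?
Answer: 2*I*sqrt(1195064842821117)/3567 ≈ 19383.0*I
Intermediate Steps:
f(D) = 22/29 - D/66 (f(D) = 22*(1/29) + D*(-1/66) = 22/29 - D/66)
s(w) = (22 + w)/(-70 + w)
sqrt(-49487 + (f(-88) + g)*(15607 + s(-94))) = sqrt(-49487 + ((22/29 - 1/66*(-88)) - 24071)*(15607 + (22 - 94)/(-70 - 94))) = sqrt(-49487 + ((22/29 + 4/3) - 24071)*(15607 - 72/(-164))) = sqrt(-49487 + (182/87 - 24071)*(15607 - 1/164*(-72))) = sqrt(-49487 - 2093995*(15607 + 18/41)/87) = sqrt(-49487 - 2093995/87*639905/41) = sqrt(-49487 - 1339957870475/3567) = sqrt(-1340134390604/3567) = 2*I*sqrt(1195064842821117)/3567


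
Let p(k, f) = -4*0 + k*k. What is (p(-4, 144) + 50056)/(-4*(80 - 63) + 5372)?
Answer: 6259/663 ≈ 9.4404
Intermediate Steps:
p(k, f) = k² (p(k, f) = 0 + k² = k²)
(p(-4, 144) + 50056)/(-4*(80 - 63) + 5372) = ((-4)² + 50056)/(-4*(80 - 63) + 5372) = (16 + 50056)/(-4*17 + 5372) = 50072/(-68 + 5372) = 50072/5304 = 50072*(1/5304) = 6259/663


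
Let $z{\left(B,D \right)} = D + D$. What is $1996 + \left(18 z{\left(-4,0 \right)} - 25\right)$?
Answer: $1971$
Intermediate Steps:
$z{\left(B,D \right)} = 2 D$
$1996 + \left(18 z{\left(-4,0 \right)} - 25\right) = 1996 - \left(25 - 18 \cdot 2 \cdot 0\right) = 1996 + \left(18 \cdot 0 - 25\right) = 1996 + \left(0 - 25\right) = 1996 - 25 = 1971$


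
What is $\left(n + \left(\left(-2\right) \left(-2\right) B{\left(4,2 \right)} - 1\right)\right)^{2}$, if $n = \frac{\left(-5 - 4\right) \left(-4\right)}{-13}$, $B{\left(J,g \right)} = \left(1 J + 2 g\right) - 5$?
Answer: $\frac{11449}{169} \approx 67.746$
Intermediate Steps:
$B{\left(J,g \right)} = -5 + J + 2 g$ ($B{\left(J,g \right)} = \left(J + 2 g\right) - 5 = -5 + J + 2 g$)
$n = - \frac{36}{13}$ ($n = \left(-9\right) \left(-4\right) \left(- \frac{1}{13}\right) = 36 \left(- \frac{1}{13}\right) = - \frac{36}{13} \approx -2.7692$)
$\left(n + \left(\left(-2\right) \left(-2\right) B{\left(4,2 \right)} - 1\right)\right)^{2} = \left(- \frac{36}{13} - \left(1 - \left(-2\right) \left(-2\right) \left(-5 + 4 + 2 \cdot 2\right)\right)\right)^{2} = \left(- \frac{36}{13} - \left(1 - 4 \left(-5 + 4 + 4\right)\right)\right)^{2} = \left(- \frac{36}{13} + \left(4 \cdot 3 - 1\right)\right)^{2} = \left(- \frac{36}{13} + \left(12 - 1\right)\right)^{2} = \left(- \frac{36}{13} + 11\right)^{2} = \left(\frac{107}{13}\right)^{2} = \frac{11449}{169}$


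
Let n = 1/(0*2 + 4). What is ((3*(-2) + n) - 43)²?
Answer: 38025/16 ≈ 2376.6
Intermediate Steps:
n = ¼ (n = 1/(0 + 4) = 1/4 = ¼ ≈ 0.25000)
((3*(-2) + n) - 43)² = ((3*(-2) + ¼) - 43)² = ((-6 + ¼) - 43)² = (-23/4 - 43)² = (-195/4)² = 38025/16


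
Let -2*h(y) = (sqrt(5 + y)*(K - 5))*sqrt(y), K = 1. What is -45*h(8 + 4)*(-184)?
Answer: 33120*sqrt(51) ≈ 2.3652e+5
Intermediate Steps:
h(y) = 2*sqrt(y)*sqrt(5 + y) (h(y) = -sqrt(5 + y)*(1 - 5)*sqrt(y)/2 = -sqrt(5 + y)*(-4)*sqrt(y)/2 = -(-4*sqrt(5 + y))*sqrt(y)/2 = -(-2)*sqrt(y)*sqrt(5 + y) = 2*sqrt(y)*sqrt(5 + y))
-45*h(8 + 4)*(-184) = -90*sqrt(8 + 4)*sqrt(5 + (8 + 4))*(-184) = -90*sqrt(12)*sqrt(5 + 12)*(-184) = -90*2*sqrt(3)*sqrt(17)*(-184) = -180*sqrt(51)*(-184) = 33120*sqrt(51)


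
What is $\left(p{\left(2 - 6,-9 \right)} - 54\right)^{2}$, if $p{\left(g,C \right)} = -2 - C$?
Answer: $2209$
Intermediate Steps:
$\left(p{\left(2 - 6,-9 \right)} - 54\right)^{2} = \left(\left(-2 - -9\right) - 54\right)^{2} = \left(\left(-2 + 9\right) - 54\right)^{2} = \left(7 - 54\right)^{2} = \left(-47\right)^{2} = 2209$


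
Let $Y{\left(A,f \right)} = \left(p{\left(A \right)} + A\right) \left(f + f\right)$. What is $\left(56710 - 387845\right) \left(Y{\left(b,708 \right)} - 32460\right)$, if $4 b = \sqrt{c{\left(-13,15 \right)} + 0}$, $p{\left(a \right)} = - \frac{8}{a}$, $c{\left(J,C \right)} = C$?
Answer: $10748642100 + 883070818 \sqrt{15} \approx 1.4169 \cdot 10^{10}$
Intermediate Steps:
$p{\left(a \right)} = - \frac{8}{a}$
$b = \frac{\sqrt{15}}{4}$ ($b = \frac{\sqrt{15 + 0}}{4} = \frac{\sqrt{15}}{4} \approx 0.96825$)
$Y{\left(A,f \right)} = 2 f \left(A - \frac{8}{A}\right)$ ($Y{\left(A,f \right)} = \left(- \frac{8}{A} + A\right) \left(f + f\right) = \left(A - \frac{8}{A}\right) 2 f = 2 f \left(A - \frac{8}{A}\right)$)
$\left(56710 - 387845\right) \left(Y{\left(b,708 \right)} - 32460\right) = \left(56710 - 387845\right) \left(2 \cdot 708 \frac{1}{\frac{1}{4} \sqrt{15}} \left(-8 + \left(\frac{\sqrt{15}}{4}\right)^{2}\right) - 32460\right) = - 331135 \left(2 \cdot 708 \frac{4 \sqrt{15}}{15} \left(-8 + \frac{15}{16}\right) - 32460\right) = - 331135 \left(2 \cdot 708 \frac{4 \sqrt{15}}{15} \left(- \frac{113}{16}\right) - 32460\right) = - 331135 \left(- \frac{13334 \sqrt{15}}{5} - 32460\right) = - 331135 \left(-32460 - \frac{13334 \sqrt{15}}{5}\right) = 10748642100 + 883070818 \sqrt{15}$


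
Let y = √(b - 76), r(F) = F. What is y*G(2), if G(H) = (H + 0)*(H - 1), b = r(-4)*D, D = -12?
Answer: 4*I*√7 ≈ 10.583*I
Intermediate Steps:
b = 48 (b = -4*(-12) = 48)
G(H) = H*(-1 + H)
y = 2*I*√7 (y = √(48 - 76) = √(-28) = 2*I*√7 ≈ 5.2915*I)
y*G(2) = (2*I*√7)*(2*(-1 + 2)) = (2*I*√7)*(2*1) = (2*I*√7)*2 = 4*I*√7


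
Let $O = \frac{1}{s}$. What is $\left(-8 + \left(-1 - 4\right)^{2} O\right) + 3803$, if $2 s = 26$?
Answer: $\frac{49360}{13} \approx 3796.9$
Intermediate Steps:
$s = 13$ ($s = \frac{1}{2} \cdot 26 = 13$)
$O = \frac{1}{13} \approx 0.076923$
$\left(-8 + \left(-1 - 4\right)^{2} O\right) + 3803 = \left(-8 + \left(-1 - 4\right)^{2} \cdot \frac{1}{13}\right) + 3803 = \left(-8 + \left(-5\right)^{2} \cdot \frac{1}{13}\right) + 3803 = \left(-8 + 25 \cdot \frac{1}{13}\right) + 3803 = \left(-8 + \frac{25}{13}\right) + 3803 = - \frac{79}{13} + 3803 = \frac{49360}{13}$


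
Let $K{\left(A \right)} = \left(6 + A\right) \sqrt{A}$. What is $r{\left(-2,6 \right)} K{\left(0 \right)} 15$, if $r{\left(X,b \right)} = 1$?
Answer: $0$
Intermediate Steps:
$K{\left(A \right)} = \sqrt{A} \left(6 + A\right)$
$r{\left(-2,6 \right)} K{\left(0 \right)} 15 = 1 \sqrt{0} \left(6 + 0\right) 15 = 1 \cdot 0 \cdot 6 \cdot 15 = 1 \cdot 0 \cdot 15 = 0 \cdot 15 = 0$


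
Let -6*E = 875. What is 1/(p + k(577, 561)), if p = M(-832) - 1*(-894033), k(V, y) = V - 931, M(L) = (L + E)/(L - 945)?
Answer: 10662/9528411365 ≈ 1.1190e-6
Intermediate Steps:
E = -875/6 (E = -⅙*875 = -875/6 ≈ -145.83)
M(L) = (-875/6 + L)/(-945 + L) (M(L) = (L - 875/6)/(L - 945) = (-875/6 + L)/(-945 + L))
k(V, y) = -931 + V
p = 9532185713/10662 (p = (-875/6 - 832)/(-945 - 832) - 1*(-894033) = -5867/6/(-1777) + 894033 = -1/1777*(-5867/6) + 894033 = 5867/10662 + 894033 = 9532185713/10662 ≈ 8.9403e+5)
1/(p + k(577, 561)) = 1/(9532185713/10662 + (-931 + 577)) = 1/(9532185713/10662 - 354) = 1/(9528411365/10662) = 10662/9528411365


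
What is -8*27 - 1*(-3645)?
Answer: 3429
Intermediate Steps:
-8*27 - 1*(-3645) = -216 + 3645 = 3429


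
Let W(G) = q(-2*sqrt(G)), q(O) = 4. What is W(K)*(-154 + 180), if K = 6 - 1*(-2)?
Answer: 104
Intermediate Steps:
K = 8 (K = 6 + 2 = 8)
W(G) = 4
W(K)*(-154 + 180) = 4*(-154 + 180) = 4*26 = 104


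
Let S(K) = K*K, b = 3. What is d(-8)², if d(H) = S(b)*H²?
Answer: 331776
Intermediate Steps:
S(K) = K²
d(H) = 9*H² (d(H) = 3²*H² = 9*H²)
d(-8)² = (9*(-8)²)² = (9*64)² = 576² = 331776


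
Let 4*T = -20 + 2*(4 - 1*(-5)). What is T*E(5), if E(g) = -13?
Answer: 13/2 ≈ 6.5000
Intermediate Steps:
T = -1/2 (T = (-20 + 2*(4 - 1*(-5)))/4 = (-20 + 2*(4 + 5))/4 = (-20 + 2*9)/4 = (-20 + 18)/4 = (1/4)*(-2) = -1/2 ≈ -0.50000)
T*E(5) = -1/2*(-13) = 13/2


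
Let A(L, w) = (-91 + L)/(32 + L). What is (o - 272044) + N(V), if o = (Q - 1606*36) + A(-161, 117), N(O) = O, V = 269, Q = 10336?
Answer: -13727881/43 ≈ -3.1925e+5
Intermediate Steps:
A(L, w) = (-91 + L)/(32 + L)
o = -2041556/43 (o = (10336 - 1606*36) + (-91 - 161)/(32 - 161) = (10336 - 57816) - 252/(-129) = -47480 - 1/129*(-252) = -47480 + 84/43 = -2041556/43 ≈ -47478.)
(o - 272044) + N(V) = (-2041556/43 - 272044) + 269 = -13739448/43 + 269 = -13727881/43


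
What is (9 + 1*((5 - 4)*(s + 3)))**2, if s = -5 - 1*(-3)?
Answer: 100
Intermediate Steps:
s = -2 (s = -5 + 3 = -2)
(9 + 1*((5 - 4)*(s + 3)))**2 = (9 + 1*((5 - 4)*(-2 + 3)))**2 = (9 + 1*(1*1))**2 = (9 + 1*1)**2 = (9 + 1)**2 = 10**2 = 100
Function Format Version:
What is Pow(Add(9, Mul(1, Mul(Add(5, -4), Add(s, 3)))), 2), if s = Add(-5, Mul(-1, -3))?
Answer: 100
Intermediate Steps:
s = -2 (s = Add(-5, 3) = -2)
Pow(Add(9, Mul(1, Mul(Add(5, -4), Add(s, 3)))), 2) = Pow(Add(9, Mul(1, Mul(Add(5, -4), Add(-2, 3)))), 2) = Pow(Add(9, Mul(1, Mul(1, 1))), 2) = Pow(Add(9, Mul(1, 1)), 2) = Pow(Add(9, 1), 2) = Pow(10, 2) = 100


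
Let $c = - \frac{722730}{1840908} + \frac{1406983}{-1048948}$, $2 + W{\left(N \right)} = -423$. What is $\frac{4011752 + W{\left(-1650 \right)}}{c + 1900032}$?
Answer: $\frac{645494973835892364}{305749191449468707} \approx 2.1112$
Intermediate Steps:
$W{\left(N \right)} = -425$ ($W{\left(N \right)} = -2 - 423 = -425$)
$c = - \frac{279019370717}{160918063732}$ ($c = \left(-722730\right) \frac{1}{1840908} + 1406983 \left(- \frac{1}{1048948}\right) = - \frac{120455}{306818} - \frac{1406983}{1048948} = - \frac{279019370717}{160918063732} \approx -1.7339$)
$\frac{4011752 + W{\left(-1650 \right)}}{c + 1900032} = \frac{4011752 - 425}{- \frac{279019370717}{160918063732} + 1900032} = \frac{4011327}{\frac{305749191449468707}{160918063732}} = 4011327 \cdot \frac{160918063732}{305749191449468707} = \frac{645494973835892364}{305749191449468707}$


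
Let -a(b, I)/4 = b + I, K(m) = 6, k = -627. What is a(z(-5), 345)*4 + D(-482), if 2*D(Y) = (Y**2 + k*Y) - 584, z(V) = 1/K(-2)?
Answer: 784363/3 ≈ 2.6145e+5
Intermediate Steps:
z(V) = 1/6
a(b, I) = -4*I - 4*b (a(b, I) = -4*(b + I) = -4*(I + b) = -4*I - 4*b)
D(Y) = -292 + Y**2/2 - 627*Y/2 (D(Y) = ((Y**2 - 627*Y) - 584)/2 = (-584 + Y**2 - 627*Y)/2 = -292 + Y**2/2 - 627*Y/2)
a(z(-5), 345)*4 + D(-482) = (-4*345 - 4*1/6)*4 + (-292 + (1/2)*(-482)**2 - 627/2*(-482)) = (-1380 - 2/3)*4 + (-292 + (1/2)*232324 + 151107) = -4142/3*4 + (-292 + 116162 + 151107) = -16568/3 + 266977 = 784363/3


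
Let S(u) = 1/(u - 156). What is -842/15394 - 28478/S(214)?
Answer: -12713320049/7697 ≈ -1.6517e+6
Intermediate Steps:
S(u) = 1/(-156 + u)
-842/15394 - 28478/S(214) = -842/15394 - 28478/(1/(-156 + 214)) = -842*1/15394 - 28478/(1/58) = -421/7697 - 28478/1/58 = -421/7697 - 28478*58 = -421/7697 - 1651724 = -12713320049/7697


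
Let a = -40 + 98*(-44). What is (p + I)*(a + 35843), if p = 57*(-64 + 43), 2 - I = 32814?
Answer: -1070977419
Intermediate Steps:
I = -32812 (I = 2 - 1*32814 = 2 - 32814 = -32812)
a = -4352 (a = -40 - 4312 = -4352)
p = -1197 (p = 57*(-21) = -1197)
(p + I)*(a + 35843) = (-1197 - 32812)*(-4352 + 35843) = -34009*31491 = -1070977419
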